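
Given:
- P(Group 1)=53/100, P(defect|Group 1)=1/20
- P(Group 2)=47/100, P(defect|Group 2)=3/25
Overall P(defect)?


P(B) = Σ P(B|Aᵢ)×P(Aᵢ)
  1/20×53/100 = 53/2000
  3/25×47/100 = 141/2500
Sum = 829/10000

P(defect) = 829/10000 ≈ 8.29%


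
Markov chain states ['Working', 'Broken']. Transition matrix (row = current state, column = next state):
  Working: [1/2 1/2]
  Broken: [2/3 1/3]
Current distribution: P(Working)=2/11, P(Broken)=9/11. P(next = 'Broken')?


P(next=Broken) = Σᵢ P(now=i)×P(i→Broken)
= 2/11×1/2 + 9/11×1/3
= 1/11 + 3/11 = 4/11

P = 4/11 ≈ 0.3636


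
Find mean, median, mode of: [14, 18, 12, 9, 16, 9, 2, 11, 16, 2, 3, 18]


Sorted: [2, 2, 3, 9, 9, 11, 12, 14, 16, 16, 18, 18]
Mean = 130/12 = 65/6
Median = 23/2
Freq: {14: 1, 18: 2, 12: 1, 9: 2, 16: 2, 2: 2, 11: 1, 3: 1}
Mode: [2, 9, 16, 18]

Mean=65/6, Median=23/2, Mode=[2, 9, 16, 18]


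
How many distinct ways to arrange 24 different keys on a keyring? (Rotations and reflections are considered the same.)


Free circular arrangements: rotations and reflections both identified.
(n-1)!/2 = 23!/2 = 25852016738884976640000/2 = 12926008369442488320000

12926008369442488320000


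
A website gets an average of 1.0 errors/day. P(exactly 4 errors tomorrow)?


Poisson(λ=1.0): P(X=4) = e^(-λ)×λ^k/k!
= e^(-1.0) × 1.0^4 / 4!
≈ 0.3678794412 × 1 / 24 ≈ 0.015328

P(X=4) ≈ 0.015328 ≈ 1.53%


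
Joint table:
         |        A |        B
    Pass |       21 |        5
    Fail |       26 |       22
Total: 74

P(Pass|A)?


P(Pass|A) = 21/(21+26) = 21/47

P = 21/47 ≈ 44.68%


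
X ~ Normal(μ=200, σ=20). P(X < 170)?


z = (170-200)/20 = -1.5
P(Z < -1.5) = 0.0668

P(X < 170) ≈ 0.0668


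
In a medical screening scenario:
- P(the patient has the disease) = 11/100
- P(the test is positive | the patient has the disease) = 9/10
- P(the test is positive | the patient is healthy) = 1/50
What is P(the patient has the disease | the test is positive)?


Using Bayes' theorem:
P(A|B) = P(B|A)·P(A) / P(B)

P(the test is positive) = 9/10 × 11/100 + 1/50 × 89/100
= 99/1000 + 89/5000 = 73/625

P(the patient has the disease|the test is positive) = (99/1000) / (73/625) = 495/584

P(the patient has the disease|the test is positive) = 495/584 ≈ 84.76%


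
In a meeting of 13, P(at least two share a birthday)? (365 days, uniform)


P(all different) = Π(365-i)/365 for i=0..12
= 0.805590
P(match) = 1 - 0.805590 = 0.194410

P ≈ 0.1944 ≈ 19.44%


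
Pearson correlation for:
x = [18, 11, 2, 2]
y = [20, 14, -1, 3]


n=4, Σx=33, Σy=36, Σxy=518, Σx²=453, Σy²=606
r = (4×518 - 33×36)/√((4×453 - 33²)(4×606 - 36²))
= 884/√(723×1128) = 884/√815544 ≈ 884/903.0747 ≈ 0.9789

r ≈ 0.9789


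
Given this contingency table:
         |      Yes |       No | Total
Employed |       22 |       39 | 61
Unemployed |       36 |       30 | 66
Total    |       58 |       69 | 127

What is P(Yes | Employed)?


P(Yes | Employed) = 22/(22+39) = 22/61

P(Yes|Employed) = 22/61 ≈ 36.07%


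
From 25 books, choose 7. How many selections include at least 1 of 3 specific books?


Complement: C(25,7) - C(22,7) = 480700 - 170544 = 310156

310156


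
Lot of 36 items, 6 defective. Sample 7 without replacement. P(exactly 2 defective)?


Hypergeometric: C(6,2)×C(30,5)/C(36,7)
= 15×142506/8347680 = 23751/92752

P(X=2) = 23751/92752 ≈ 25.61%


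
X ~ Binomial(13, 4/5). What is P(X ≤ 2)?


P(X ≤ 2) = Σ P(X=i) for i=0..2
P(X=0) = 1/1220703125
P(X=1) = 52/1220703125
P(X=2) = 1248/1220703125
Sum = 1301/1220703125

P(X ≤ 2) = 1301/1220703125 ≈ 0.00%


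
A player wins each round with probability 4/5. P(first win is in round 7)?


Geometric: P(X=7) = (1-p)^(k-1)×p = (1/5)^6×4/5 = 4/78125

P(X=7) = 4/78125 ≈ 0.01%


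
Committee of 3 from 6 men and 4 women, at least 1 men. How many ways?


Count by #men:
  1M,2W: C(6,1)×C(4,2)=36
  2M,1W: C(6,2)×C(4,1)=60
  3M,0W: C(6,3)×C(4,0)=20
Total = 116

116


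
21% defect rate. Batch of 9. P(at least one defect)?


P(all good) = (79/100)^9 = 119851595982618319/1000000000000000000
P(≥1 defect) = 880148404017381681/1000000000000000000

P = 880148404017381681/1000000000000000000 ≈ 88.01%


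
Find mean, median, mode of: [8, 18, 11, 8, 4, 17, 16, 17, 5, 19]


Sorted: [4, 5, 8, 8, 11, 16, 17, 17, 18, 19]
Mean = 123/10
Median = 27/2
Freq: {8: 2, 18: 1, 11: 1, 4: 1, 17: 2, 16: 1, 5: 1, 19: 1}
Mode: [8, 17]

Mean=123/10, Median=27/2, Mode=[8, 17]


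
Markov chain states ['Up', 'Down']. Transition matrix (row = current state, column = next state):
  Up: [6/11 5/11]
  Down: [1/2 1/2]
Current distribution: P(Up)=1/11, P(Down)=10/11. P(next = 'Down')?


P(next=Down) = Σᵢ P(now=i)×P(i→Down)
= 1/11×5/11 + 10/11×1/2
= 5/121 + 5/11 = 60/121

P = 60/121 ≈ 0.4959


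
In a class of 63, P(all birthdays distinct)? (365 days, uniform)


P(all different) = Π(365-i)/365 for i=0..62
= (365/365)×(364/365)×...×(303/365)
= 0.003396

P ≈ 0.0034 ≈ 0.34%


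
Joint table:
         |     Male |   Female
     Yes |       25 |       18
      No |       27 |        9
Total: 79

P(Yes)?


P(Yes) = (25+18)/79 = 43/79

P(Yes) = 43/79 ≈ 54.43%


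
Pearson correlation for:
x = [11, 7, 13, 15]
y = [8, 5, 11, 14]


n=4, Σx=46, Σy=38, Σxy=476, Σx²=564, Σy²=406
r = (4×476 - 46×38)/√((4×564 - 46²)(4×406 - 38²))
= 156/√(140×180) = 156/√25200 ≈ 156/158.7451 ≈ 0.9827

r ≈ 0.9827


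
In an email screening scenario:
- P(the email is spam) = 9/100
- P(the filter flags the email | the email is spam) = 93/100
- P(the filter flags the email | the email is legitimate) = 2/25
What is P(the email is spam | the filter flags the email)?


Using Bayes' theorem:
P(A|B) = P(B|A)·P(A) / P(B)

P(the filter flags the email) = 93/100 × 9/100 + 2/25 × 91/100
= 837/10000 + 91/1250 = 313/2000

P(the email is spam|the filter flags the email) = (837/10000) / (313/2000) = 837/1565

P(the email is spam|the filter flags the email) = 837/1565 ≈ 53.48%


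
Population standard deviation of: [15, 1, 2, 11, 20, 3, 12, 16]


Mean = 80/8 = 10
  (15-10)²=25
  (1-10)²=81
  (2-10)²=64
  (11-10)²=1
  (20-10)²=100
  (3-10)²=49
  (12-10)²=4
  (16-10)²=36
Σ(x-μ)² = 360
σ² = 360/8 = 45

σ = √(45) ≈ 6.7082


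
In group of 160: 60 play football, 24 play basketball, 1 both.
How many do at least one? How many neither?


|A∪B| = 60+24-1 = 83
Neither = 160-83 = 77

At least one: 83; Neither: 77


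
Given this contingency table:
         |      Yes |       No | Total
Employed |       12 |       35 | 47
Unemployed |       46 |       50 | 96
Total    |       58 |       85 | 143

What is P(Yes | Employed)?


P(Yes | Employed) = 12/(12+35) = 12/47

P(Yes|Employed) = 12/47 ≈ 25.53%


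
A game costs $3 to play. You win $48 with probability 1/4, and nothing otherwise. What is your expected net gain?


E[gain] = (48-3)×1/4 + (-3)×3/4
= 45/4 - 9/4 = 9

Expected net gain = $9 ≈ $9.00


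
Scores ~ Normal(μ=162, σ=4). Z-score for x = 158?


z = (x - μ)/σ = (158 - 162)/4 = -1.0

z = -1.0


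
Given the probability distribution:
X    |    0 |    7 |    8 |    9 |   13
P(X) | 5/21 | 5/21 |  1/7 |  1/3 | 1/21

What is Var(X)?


E[X] = 45/7
E[X²] = 391/7
Var(X) = E[X²] - (E[X])² = 391/7 - 2025/49 = 712/49

Var(X) = 712/49 ≈ 14.5306


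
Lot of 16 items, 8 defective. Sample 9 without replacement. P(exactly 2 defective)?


Hypergeometric: C(8,2)×C(8,7)/C(16,9)
= 28×8/11440 = 14/715

P(X=2) = 14/715 ≈ 1.96%


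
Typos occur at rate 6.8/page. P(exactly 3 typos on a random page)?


Poisson(λ=6.8): P(X=3) = e^(-λ)×λ^k/k!
= e^(-6.8) × 6.8^3 / 3!
≈ 0.001113775148 × 314.432 / 6 ≈ 0.058368

P(X=3) ≈ 0.058368 ≈ 5.84%


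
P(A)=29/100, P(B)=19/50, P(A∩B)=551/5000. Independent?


P(A)×P(B) = 551/5000
P(A∩B) = 551/5000
Equal ✓ → Independent

Yes, independent


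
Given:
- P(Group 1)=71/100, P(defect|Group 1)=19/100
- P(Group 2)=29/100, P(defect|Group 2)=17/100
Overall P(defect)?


P(B) = Σ P(B|Aᵢ)×P(Aᵢ)
  19/100×71/100 = 1349/10000
  17/100×29/100 = 493/10000
Sum = 921/5000

P(defect) = 921/5000 ≈ 18.42%


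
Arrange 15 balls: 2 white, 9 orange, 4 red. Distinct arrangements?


15!/(2!×9!×4!) = 75075

75075


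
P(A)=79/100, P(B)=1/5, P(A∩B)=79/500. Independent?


P(A)×P(B) = 79/500
P(A∩B) = 79/500
Equal ✓ → Independent

Yes, independent


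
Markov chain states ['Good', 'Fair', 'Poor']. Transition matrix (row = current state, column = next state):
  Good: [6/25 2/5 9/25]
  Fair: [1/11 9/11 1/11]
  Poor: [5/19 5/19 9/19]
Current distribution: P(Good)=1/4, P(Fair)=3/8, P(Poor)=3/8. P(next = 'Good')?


P(next=Good) = Σᵢ P(now=i)×P(i→Good)
= 1/4×6/25 + 3/8×1/11 + 3/8×5/19
= 3/50 + 3/88 + 15/152 = 4029/20900

P = 4029/20900 ≈ 0.1928


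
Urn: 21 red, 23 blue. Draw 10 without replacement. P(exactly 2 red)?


Hypergeometric: C(21,2)×C(23,8)/C(44,10)
= 210×490314/2481256778 = 35190/848003

P(X=2) = 35190/848003 ≈ 4.15%


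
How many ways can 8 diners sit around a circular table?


Circular arrangements of 8 distinct objects: fix one position to break rotational symmetry.
(n-1)! = 7! = 5040

5040


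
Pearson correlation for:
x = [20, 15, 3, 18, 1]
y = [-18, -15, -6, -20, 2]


n=5, Σx=57, Σy=-57, Σxy=-961, Σx²=959, Σy²=989
r = (5×(-961) - 57×(-57))/√((5×959 - 57²)(5×989 - (-57)²))
= -1556/√(1546×1696) = -1556/√2622016 ≈ -1556/1619.2640 ≈ -0.9609

r ≈ -0.9609


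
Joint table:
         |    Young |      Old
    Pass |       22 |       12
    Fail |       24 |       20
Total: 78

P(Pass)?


P(Pass) = (22+12)/78 = 34/78 = 17/39

P(Pass) = 17/39 ≈ 43.59%


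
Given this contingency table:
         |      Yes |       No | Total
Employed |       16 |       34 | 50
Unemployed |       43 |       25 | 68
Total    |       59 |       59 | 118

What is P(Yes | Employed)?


P(Yes | Employed) = 16/(16+34) = 16/50 = 8/25

P(Yes|Employed) = 8/25 ≈ 32.00%


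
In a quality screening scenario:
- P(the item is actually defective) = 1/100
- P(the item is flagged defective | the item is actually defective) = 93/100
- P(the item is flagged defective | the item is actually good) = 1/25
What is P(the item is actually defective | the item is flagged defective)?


Using Bayes' theorem:
P(A|B) = P(B|A)·P(A) / P(B)

P(the item is flagged defective) = 93/100 × 1/100 + 1/25 × 99/100
= 93/10000 + 99/2500 = 489/10000

P(the item is actually defective|the item is flagged defective) = (93/10000) / (489/10000) = 31/163

P(the item is actually defective|the item is flagged defective) = 31/163 ≈ 19.02%


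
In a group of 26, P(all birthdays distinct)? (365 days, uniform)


P(all different) = Π(365-i)/365 for i=0..25
= (365/365)×(364/365)×...×(340/365)
= 0.401759

P ≈ 0.4018 ≈ 40.18%


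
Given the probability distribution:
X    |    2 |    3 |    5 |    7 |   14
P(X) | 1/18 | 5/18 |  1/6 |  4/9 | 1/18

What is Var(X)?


E[X] = 17/3
E[X²] = 356/9
Var(X) = E[X²] - (E[X])² = 356/9 - 289/9 = 67/9

Var(X) = 67/9 ≈ 7.4444


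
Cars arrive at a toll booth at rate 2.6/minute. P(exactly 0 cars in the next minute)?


Poisson(λ=2.6): P(X=0) = e^(-λ)×λ^k/k!
= e^(-2.6) × 2.6^0 / 0!
≈ 0.07427357821 × 1 / 1 ≈ 0.074274

P(X=0) ≈ 0.074274 ≈ 7.43%


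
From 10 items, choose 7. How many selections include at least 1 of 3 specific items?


Complement: C(10,7) - C(7,7) = 120 - 1 = 119

119


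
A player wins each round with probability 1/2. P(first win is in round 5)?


Geometric: P(X=5) = (1-p)^(k-1)×p = (1/2)^4×1/2 = 1/32

P(X=5) = 1/32 ≈ 3.12%


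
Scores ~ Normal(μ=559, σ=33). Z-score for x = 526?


z = (x - μ)/σ = (526 - 559)/33 = -1.0

z = -1.0


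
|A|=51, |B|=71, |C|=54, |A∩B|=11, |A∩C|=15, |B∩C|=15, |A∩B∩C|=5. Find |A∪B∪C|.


|A∪B∪C| = 51+71+54-11-15-15+5 = 140

|A∪B∪C| = 140


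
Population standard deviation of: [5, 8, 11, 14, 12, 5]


Mean = 55/6
  (5-55/6)²=625/36
  (8-55/6)²=49/36
  (11-55/6)²=121/36
  (14-55/6)²=841/36
  (12-55/6)²=289/36
  (5-55/6)²=625/36
Σ(x-μ)² = 425/6
σ² = (425/6)/6 = 425/36

σ = √(425/36) ≈ 3.4359


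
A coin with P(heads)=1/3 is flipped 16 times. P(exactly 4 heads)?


Binomial: P(X=4) = C(16,4)×p^4×(1-p)^12
= 1820 × 1/81 × 4096/531441 = 7454720/43046721

P(X=4) = 7454720/43046721 ≈ 17.32%


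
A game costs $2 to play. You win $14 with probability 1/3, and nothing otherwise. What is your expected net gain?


E[gain] = (14-2)×1/3 + (-2)×2/3
= 4 - 4/3 = 8/3

Expected net gain = $8/3 ≈ $2.67


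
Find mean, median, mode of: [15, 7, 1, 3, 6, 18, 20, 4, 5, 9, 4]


Sorted: [1, 3, 4, 4, 5, 6, 7, 9, 15, 18, 20]
Mean = 92/11
Median = 6
Freq: {15: 1, 7: 1, 1: 1, 3: 1, 6: 1, 18: 1, 20: 1, 4: 2, 5: 1, 9: 1}
Mode: [4]

Mean=92/11, Median=6, Mode=4


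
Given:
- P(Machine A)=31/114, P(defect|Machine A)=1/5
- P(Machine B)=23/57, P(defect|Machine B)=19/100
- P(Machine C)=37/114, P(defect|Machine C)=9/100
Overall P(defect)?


P(B) = Σ P(B|Aᵢ)×P(Aᵢ)
  1/5×31/114 = 31/570
  19/100×23/57 = 23/300
  9/100×37/114 = 111/3800
Sum = 609/3800

P(defect) = 609/3800 ≈ 16.03%


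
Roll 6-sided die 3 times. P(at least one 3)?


P(no 3)^3 = (5/6)^3 = 125/216
P(≥1) = 1 - 125/216 = 91/216

P = 91/216 ≈ 42.13%


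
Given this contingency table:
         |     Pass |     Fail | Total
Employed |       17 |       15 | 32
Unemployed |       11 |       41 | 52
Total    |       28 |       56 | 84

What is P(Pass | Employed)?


P(Pass | Employed) = 17/(17+15) = 17/32

P(Pass|Employed) = 17/32 ≈ 53.12%


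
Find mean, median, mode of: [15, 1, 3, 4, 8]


Sorted: [1, 3, 4, 8, 15]
Mean = 31/5
Median = 4
Freq: {15: 1, 1: 1, 3: 1, 4: 1, 8: 1}
Mode: No mode

Mean=31/5, Median=4, Mode=No mode


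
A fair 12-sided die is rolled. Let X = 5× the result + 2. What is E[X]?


E[die] = (1+12)/2 = 13/2
E[X] = 5×13/2 + 2 = 69/2

E[X] = 69/2


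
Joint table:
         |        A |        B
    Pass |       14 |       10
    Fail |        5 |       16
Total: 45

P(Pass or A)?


P(Pass∨A) = P(Pass) + P(A) - P(Pass∧A)
= (24 + 19 - 14)/45 = 29/45

P = 29/45 ≈ 64.44%


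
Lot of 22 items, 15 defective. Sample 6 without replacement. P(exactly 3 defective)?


Hypergeometric: C(15,3)×C(7,3)/C(22,6)
= 455×35/74613 = 2275/10659

P(X=3) = 2275/10659 ≈ 21.34%


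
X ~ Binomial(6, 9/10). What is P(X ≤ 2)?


P(X ≤ 2) = Σ P(X=i) for i=0..2
P(X=0) = 1/1000000
P(X=1) = 27/500000
P(X=2) = 243/200000
Sum = 127/100000

P(X ≤ 2) = 127/100000 ≈ 0.13%


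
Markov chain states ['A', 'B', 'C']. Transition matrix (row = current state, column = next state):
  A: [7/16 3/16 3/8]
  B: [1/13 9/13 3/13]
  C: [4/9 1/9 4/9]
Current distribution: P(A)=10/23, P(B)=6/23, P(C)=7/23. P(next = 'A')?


P(next=A) = Σᵢ P(now=i)×P(i→A)
= 10/23×7/16 + 6/23×1/13 + 7/23×4/9
= 35/184 + 6/299 + 28/207 = 7439/21528

P = 7439/21528 ≈ 0.3455


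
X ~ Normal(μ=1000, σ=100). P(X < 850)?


z = (850-1000)/100 = -1.5
P(Z < -1.5) = 0.0668

P(X < 850) ≈ 0.0668


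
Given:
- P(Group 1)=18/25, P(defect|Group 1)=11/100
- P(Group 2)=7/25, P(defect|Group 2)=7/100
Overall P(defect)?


P(B) = Σ P(B|Aᵢ)×P(Aᵢ)
  11/100×18/25 = 99/1250
  7/100×7/25 = 49/2500
Sum = 247/2500

P(defect) = 247/2500 ≈ 9.88%


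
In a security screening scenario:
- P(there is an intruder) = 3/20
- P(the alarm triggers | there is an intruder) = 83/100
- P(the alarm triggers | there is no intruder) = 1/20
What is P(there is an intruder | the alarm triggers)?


Using Bayes' theorem:
P(A|B) = P(B|A)·P(A) / P(B)

P(the alarm triggers) = 83/100 × 3/20 + 1/20 × 17/20
= 249/2000 + 17/400 = 167/1000

P(there is an intruder|the alarm triggers) = (249/2000) / (167/1000) = 249/334

P(there is an intruder|the alarm triggers) = 249/334 ≈ 74.55%


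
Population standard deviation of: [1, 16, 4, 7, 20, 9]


Mean = 57/6 = 19/2
  (1-19/2)²=289/4
  (16-19/2)²=169/4
  (4-19/2)²=121/4
  (7-19/2)²=25/4
  (20-19/2)²=441/4
  (9-19/2)²=1/4
Σ(x-μ)² = 523/2
σ² = (523/2)/6 = 523/12

σ = √(523/12) ≈ 6.6018


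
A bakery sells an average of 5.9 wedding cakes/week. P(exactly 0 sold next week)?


Poisson(λ=5.9): P(X=0) = e^(-λ)×λ^k/k!
= e^(-5.9) × 5.9^0 / 0!
≈ 0.002739444819 × 1 / 1 ≈ 0.002739

P(X=0) ≈ 0.002739 ≈ 0.27%


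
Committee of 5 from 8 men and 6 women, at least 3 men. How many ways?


Count by #men:
  3M,2W: C(8,3)×C(6,2)=840
  4M,1W: C(8,4)×C(6,1)=420
  5M,0W: C(8,5)×C(6,0)=56
Total = 1316

1316


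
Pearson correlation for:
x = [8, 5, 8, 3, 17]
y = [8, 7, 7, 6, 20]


n=5, Σx=41, Σy=48, Σxy=513, Σx²=451, Σy²=598
r = (5×513 - 41×48)/√((5×451 - 41²)(5×598 - 48²))
= 597/√(574×686) = 597/√393764 ≈ 597/627.5062 ≈ 0.9514

r ≈ 0.9514


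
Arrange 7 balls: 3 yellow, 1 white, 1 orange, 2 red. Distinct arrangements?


7!/(3!×1!×1!×2!) = 420

420


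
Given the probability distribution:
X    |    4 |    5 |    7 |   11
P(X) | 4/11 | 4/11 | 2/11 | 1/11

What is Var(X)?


E[X] = 61/11
E[X²] = 383/11
Var(X) = E[X²] - (E[X])² = 383/11 - 3721/121 = 492/121

Var(X) = 492/121 ≈ 4.0661


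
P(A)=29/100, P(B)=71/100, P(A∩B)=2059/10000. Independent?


P(A)×P(B) = 2059/10000
P(A∩B) = 2059/10000
Equal ✓ → Independent

Yes, independent


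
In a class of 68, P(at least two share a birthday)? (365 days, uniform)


P(all different) = Π(365-i)/365 for i=0..67
= 0.001274
P(match) = 1 - 0.001274 = 0.998726

P ≈ 0.9987 ≈ 99.87%


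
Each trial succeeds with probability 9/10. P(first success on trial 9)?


Geometric: P(X=9) = (1-p)^(k-1)×p = (1/10)^8×9/10 = 9/1000000000

P(X=9) = 9/1000000000 ≈ 0.00%


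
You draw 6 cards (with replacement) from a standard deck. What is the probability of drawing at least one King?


P(not a King) = 48/52 = 12/13
P(none in 6 draws) = (12/13)^6 = 2985984/4826809
P(≥1 King) = 1 - 2985984/4826809 = 1840825/4826809

P = 1840825/4826809 ≈ 38.14%


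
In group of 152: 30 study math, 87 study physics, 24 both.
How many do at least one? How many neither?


|A∪B| = 30+87-24 = 93
Neither = 152-93 = 59

At least one: 93; Neither: 59


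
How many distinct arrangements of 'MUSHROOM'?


Letters: 8, freq: {'M': 2, 'U': 1, 'S': 1, 'H': 1, 'R': 1, 'O': 2}
8!/(2!×1!×1!×1!×1!×2!) = 40320/4 = 10080

10080


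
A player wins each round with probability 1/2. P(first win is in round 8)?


Geometric: P(X=8) = (1-p)^(k-1)×p = (1/2)^7×1/2 = 1/256

P(X=8) = 1/256 ≈ 0.39%


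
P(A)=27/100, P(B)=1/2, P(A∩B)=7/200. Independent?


P(A)×P(B) = 27/200
P(A∩B) = 7/200
Not equal → NOT independent

No, not independent


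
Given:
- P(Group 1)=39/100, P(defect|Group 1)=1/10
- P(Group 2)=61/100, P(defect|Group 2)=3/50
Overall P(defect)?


P(B) = Σ P(B|Aᵢ)×P(Aᵢ)
  1/10×39/100 = 39/1000
  3/50×61/100 = 183/5000
Sum = 189/2500

P(defect) = 189/2500 ≈ 7.56%


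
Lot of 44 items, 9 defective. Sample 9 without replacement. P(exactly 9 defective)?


Hypergeometric: C(9,9)×C(35,0)/C(44,9)
= 1×1/708930508 = 1/708930508

P(X=9) = 1/708930508 ≈ 0.00%


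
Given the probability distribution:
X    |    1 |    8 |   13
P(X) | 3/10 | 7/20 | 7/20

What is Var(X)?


E[X] = 153/20
E[X²] = 1637/20
Var(X) = E[X²] - (E[X])² = 1637/20 - 23409/400 = 9331/400

Var(X) = 9331/400 ≈ 23.3275


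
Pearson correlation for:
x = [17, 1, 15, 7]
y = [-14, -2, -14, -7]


n=4, Σx=40, Σy=-37, Σxy=-499, Σx²=564, Σy²=445
r = (4×(-499) - 40×(-37))/√((4×564 - 40²)(4×445 - (-37)²))
= -516/√(656×411) = -516/√269616 ≈ -516/519.2456 ≈ -0.9937

r ≈ -0.9937


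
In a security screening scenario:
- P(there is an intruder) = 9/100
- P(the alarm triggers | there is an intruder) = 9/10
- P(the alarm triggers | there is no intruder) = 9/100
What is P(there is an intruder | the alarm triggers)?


Using Bayes' theorem:
P(A|B) = P(B|A)·P(A) / P(B)

P(the alarm triggers) = 9/10 × 9/100 + 9/100 × 91/100
= 81/1000 + 819/10000 = 1629/10000

P(there is an intruder|the alarm triggers) = (81/1000) / (1629/10000) = 90/181

P(there is an intruder|the alarm triggers) = 90/181 ≈ 49.72%


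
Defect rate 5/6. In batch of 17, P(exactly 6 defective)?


Binomial: P(X=6) = C(17,6)×p^6×(1-p)^11
= 12376 × 15625/46656 × 1/362797056 = 24171875/2115832430592

P(X=6) = 24171875/2115832430592 ≈ 0.00%


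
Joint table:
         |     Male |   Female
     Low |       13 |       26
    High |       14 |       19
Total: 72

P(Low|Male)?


P(Low|Male) = 13/(13+14) = 13/27

P = 13/27 ≈ 48.15%


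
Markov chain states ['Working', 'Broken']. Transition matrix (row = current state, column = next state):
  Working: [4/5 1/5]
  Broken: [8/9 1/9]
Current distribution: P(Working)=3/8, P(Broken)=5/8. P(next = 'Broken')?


P(next=Broken) = Σᵢ P(now=i)×P(i→Broken)
= 3/8×1/5 + 5/8×1/9
= 3/40 + 5/72 = 13/90

P = 13/90 ≈ 0.1444


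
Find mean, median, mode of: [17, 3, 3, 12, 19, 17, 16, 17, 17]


Sorted: [3, 3, 12, 16, 17, 17, 17, 17, 19]
Mean = 121/9
Median = 17
Freq: {17: 4, 3: 2, 12: 1, 19: 1, 16: 1}
Mode: [17]

Mean=121/9, Median=17, Mode=17


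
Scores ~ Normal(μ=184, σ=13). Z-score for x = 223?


z = (x - μ)/σ = (223 - 184)/13 = 3.0

z = 3.0


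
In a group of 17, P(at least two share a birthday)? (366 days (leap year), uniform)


P(all different) = Π(366-i)/366 for i=0..16
= 0.685712
P(match) = 1 - 0.685712 = 0.314288

P ≈ 0.3143 ≈ 31.43%


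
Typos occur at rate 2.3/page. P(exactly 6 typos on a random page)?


Poisson(λ=2.3): P(X=6) = e^(-λ)×λ^k/k!
= e^(-2.3) × 2.3^6 / 6!
≈ 0.1002588437 × 148.035889 / 720 ≈ 0.020614

P(X=6) ≈ 0.020614 ≈ 2.06%


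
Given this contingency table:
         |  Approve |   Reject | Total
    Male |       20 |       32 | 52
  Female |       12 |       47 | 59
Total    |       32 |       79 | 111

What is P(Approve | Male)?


P(Approve | Male) = 20/(20+32) = 20/52 = 5/13

P(Approve|Male) = 5/13 ≈ 38.46%


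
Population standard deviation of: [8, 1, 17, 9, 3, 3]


Mean = 41/6
  (8-41/6)²=49/36
  (1-41/6)²=1225/36
  (17-41/6)²=3721/36
  (9-41/6)²=169/36
  (3-41/6)²=529/36
  (3-41/6)²=529/36
Σ(x-μ)² = 1037/6
σ² = (1037/6)/6 = 1037/36

σ = √(1037/36) ≈ 5.3671


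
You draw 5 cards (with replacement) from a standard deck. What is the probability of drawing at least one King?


P(not a King) = 48/52 = 12/13
P(none in 5 draws) = (12/13)^5 = 248832/371293
P(≥1 King) = 1 - 248832/371293 = 122461/371293

P = 122461/371293 ≈ 32.98%


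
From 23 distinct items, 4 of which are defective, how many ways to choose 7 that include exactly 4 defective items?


Choose 4 of the 4 defective items and 3 of the other 19 items:
C(4,4)×C(19,3) = 1×969 = 969

969


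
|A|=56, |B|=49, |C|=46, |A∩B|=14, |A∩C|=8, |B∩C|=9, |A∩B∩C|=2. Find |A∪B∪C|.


|A∪B∪C| = 56+49+46-14-8-9+2 = 122

|A∪B∪C| = 122


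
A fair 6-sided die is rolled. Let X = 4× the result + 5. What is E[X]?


E[die] = (1+6)/2 = 7/2
E[X] = 4×7/2 + 5 = 19

E[X] = 19


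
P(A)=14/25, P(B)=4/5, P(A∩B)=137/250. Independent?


P(A)×P(B) = 56/125
P(A∩B) = 137/250
Not equal → NOT independent

No, not independent


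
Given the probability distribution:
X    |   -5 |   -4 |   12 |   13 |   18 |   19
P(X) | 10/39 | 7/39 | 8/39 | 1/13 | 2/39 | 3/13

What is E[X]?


E[X] = Σ x·P(X=x)
= (-5)×(10/39) + (-4)×(7/39) + (12)×(8/39) + (13)×(1/13) + (18)×(2/39) + (19)×(3/13)
= 88/13

E[X] = 88/13


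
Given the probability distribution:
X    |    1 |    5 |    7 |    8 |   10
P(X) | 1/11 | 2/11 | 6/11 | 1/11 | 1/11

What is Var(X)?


E[X] = 71/11
E[X²] = 509/11
Var(X) = E[X²] - (E[X])² = 509/11 - 5041/121 = 558/121

Var(X) = 558/121 ≈ 4.6116


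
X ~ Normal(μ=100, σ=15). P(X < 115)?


z = (115-100)/15 = 1.0
P(Z < 1.0) = 0.8413

P(X < 115) ≈ 0.8413


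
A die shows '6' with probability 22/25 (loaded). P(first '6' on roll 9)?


Geometric: P(X=9) = (1-p)^(k-1)×p = (3/25)^8×22/25 = 144342/3814697265625

P(X=9) = 144342/3814697265625 ≈ 0.00%


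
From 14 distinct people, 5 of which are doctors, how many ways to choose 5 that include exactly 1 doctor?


Choose 1 of the 5 doctors and 4 of the other 9 people:
C(5,1)×C(9,4) = 5×126 = 630

630


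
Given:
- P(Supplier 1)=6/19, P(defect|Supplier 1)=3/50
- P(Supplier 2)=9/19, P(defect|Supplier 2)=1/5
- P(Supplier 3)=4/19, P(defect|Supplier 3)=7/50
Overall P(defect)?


P(B) = Σ P(B|Aᵢ)×P(Aᵢ)
  3/50×6/19 = 9/475
  1/5×9/19 = 9/95
  7/50×4/19 = 14/475
Sum = 68/475

P(defect) = 68/475 ≈ 14.32%


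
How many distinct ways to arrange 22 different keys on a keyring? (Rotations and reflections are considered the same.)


Free circular arrangements: rotations and reflections both identified.
(n-1)!/2 = 21!/2 = 51090942171709440000/2 = 25545471085854720000

25545471085854720000


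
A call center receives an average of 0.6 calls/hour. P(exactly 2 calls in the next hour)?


Poisson(λ=0.6): P(X=2) = e^(-λ)×λ^k/k!
= e^(-0.6) × 0.6^2 / 2!
≈ 0.5488116361 × 0.36 / 2 ≈ 0.098786

P(X=2) ≈ 0.098786 ≈ 9.88%


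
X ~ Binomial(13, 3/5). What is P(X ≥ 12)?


P(X ≥ 12) = Σ P(X=i) for i=12..13
P(X=12) = 13817466/1220703125
P(X=13) = 1594323/1220703125
Sum = 15411789/1220703125

P(X ≥ 12) = 15411789/1220703125 ≈ 1.26%


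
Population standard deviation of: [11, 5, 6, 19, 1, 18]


Mean = 60/6 = 10
  (11-10)²=1
  (5-10)²=25
  (6-10)²=16
  (19-10)²=81
  (1-10)²=81
  (18-10)²=64
Σ(x-μ)² = 268
σ² = 268/6 = 134/3

σ = √(134/3) ≈ 6.6833


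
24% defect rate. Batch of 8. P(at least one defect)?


P(all good) = (19/25)^8 = 16983563041/152587890625
P(≥1 defect) = 135604327584/152587890625

P = 135604327584/152587890625 ≈ 88.87%


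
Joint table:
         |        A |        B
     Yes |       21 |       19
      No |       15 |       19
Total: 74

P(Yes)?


P(Yes) = (21+19)/74 = 40/74 = 20/37

P(Yes) = 20/37 ≈ 54.05%


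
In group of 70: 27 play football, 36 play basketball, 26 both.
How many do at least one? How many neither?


|A∪B| = 27+36-26 = 37
Neither = 70-37 = 33

At least one: 37; Neither: 33


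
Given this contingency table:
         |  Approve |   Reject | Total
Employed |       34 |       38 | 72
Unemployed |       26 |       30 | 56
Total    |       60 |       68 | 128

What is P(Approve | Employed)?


P(Approve | Employed) = 34/(34+38) = 34/72 = 17/36

P(Approve|Employed) = 17/36 ≈ 47.22%


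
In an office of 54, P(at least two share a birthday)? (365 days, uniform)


P(all different) = Π(365-i)/365 for i=0..53
= 0.016123
P(match) = 1 - 0.016123 = 0.983877

P ≈ 0.9839 ≈ 98.39%


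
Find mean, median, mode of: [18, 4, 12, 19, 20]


Sorted: [4, 12, 18, 19, 20]
Mean = 73/5
Median = 18
Freq: {18: 1, 4: 1, 12: 1, 19: 1, 20: 1}
Mode: No mode

Mean=73/5, Median=18, Mode=No mode


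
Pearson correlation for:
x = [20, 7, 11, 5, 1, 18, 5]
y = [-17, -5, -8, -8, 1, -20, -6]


n=7, Σx=67, Σy=-63, Σxy=-892, Σx²=945, Σy²=879
r = (7×(-892) - 67×(-63))/√((7×945 - 67²)(7×879 - (-63)²))
= -2023/√(2126×2184) = -2023/√4643184 ≈ -2023/2154.8049 ≈ -0.9388

r ≈ -0.9388


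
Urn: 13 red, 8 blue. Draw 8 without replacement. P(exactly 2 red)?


Hypergeometric: C(13,2)×C(8,6)/C(21,8)
= 78×28/203490 = 52/4845

P(X=2) = 52/4845 ≈ 1.07%


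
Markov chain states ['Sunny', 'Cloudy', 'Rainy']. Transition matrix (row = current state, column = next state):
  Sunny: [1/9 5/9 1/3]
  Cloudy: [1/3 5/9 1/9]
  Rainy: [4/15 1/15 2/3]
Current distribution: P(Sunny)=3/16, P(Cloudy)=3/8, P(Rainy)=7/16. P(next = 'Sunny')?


P(next=Sunny) = Σᵢ P(now=i)×P(i→Sunny)
= 3/16×1/9 + 3/8×1/3 + 7/16×4/15
= 1/48 + 1/8 + 7/60 = 21/80

P = 21/80 ≈ 0.2625


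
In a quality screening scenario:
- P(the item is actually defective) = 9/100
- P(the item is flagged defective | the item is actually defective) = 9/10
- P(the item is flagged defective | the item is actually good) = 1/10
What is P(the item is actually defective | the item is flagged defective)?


Using Bayes' theorem:
P(A|B) = P(B|A)·P(A) / P(B)

P(the item is flagged defective) = 9/10 × 9/100 + 1/10 × 91/100
= 81/1000 + 91/1000 = 43/250

P(the item is actually defective|the item is flagged defective) = (81/1000) / (43/250) = 81/172

P(the item is actually defective|the item is flagged defective) = 81/172 ≈ 47.09%


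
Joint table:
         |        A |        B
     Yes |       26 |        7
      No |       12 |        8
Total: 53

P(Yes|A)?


P(Yes|A) = 26/(26+12) = 26/38 = 13/19

P = 13/19 ≈ 68.42%


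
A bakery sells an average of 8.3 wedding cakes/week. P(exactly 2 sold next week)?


Poisson(λ=8.3): P(X=2) = e^(-λ)×λ^k/k!
= e^(-8.3) × 8.3^2 / 2!
≈ 0.0002485168271 × 68.89 / 2 ≈ 0.008560

P(X=2) ≈ 0.008560 ≈ 0.86%


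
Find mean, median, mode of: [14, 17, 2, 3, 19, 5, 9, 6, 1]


Sorted: [1, 2, 3, 5, 6, 9, 14, 17, 19]
Mean = 76/9
Median = 6
Freq: {14: 1, 17: 1, 2: 1, 3: 1, 19: 1, 5: 1, 9: 1, 6: 1, 1: 1}
Mode: No mode

Mean=76/9, Median=6, Mode=No mode


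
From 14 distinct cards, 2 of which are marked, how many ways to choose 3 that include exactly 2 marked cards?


Choose 2 of the 2 marked cards and 1 of the other 12 cards:
C(2,2)×C(12,1) = 1×12 = 12

12


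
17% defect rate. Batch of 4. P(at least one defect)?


P(all good) = (83/100)^4 = 47458321/100000000
P(≥1 defect) = 52541679/100000000

P = 52541679/100000000 ≈ 52.54%


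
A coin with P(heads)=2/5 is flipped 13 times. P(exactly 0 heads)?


Binomial: P(X=0) = C(13,0)×p^0×(1-p)^13
= 1 × 1 × 1594323/1220703125 = 1594323/1220703125

P(X=0) = 1594323/1220703125 ≈ 0.13%


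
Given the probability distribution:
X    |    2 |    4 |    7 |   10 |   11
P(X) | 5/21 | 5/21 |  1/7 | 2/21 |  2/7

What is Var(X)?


E[X] = 137/21
E[X²] = 391/7
Var(X) = E[X²] - (E[X])² = 391/7 - 18769/441 = 5864/441

Var(X) = 5864/441 ≈ 13.2971


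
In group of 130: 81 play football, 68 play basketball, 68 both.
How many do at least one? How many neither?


|A∪B| = 81+68-68 = 81
Neither = 130-81 = 49

At least one: 81; Neither: 49


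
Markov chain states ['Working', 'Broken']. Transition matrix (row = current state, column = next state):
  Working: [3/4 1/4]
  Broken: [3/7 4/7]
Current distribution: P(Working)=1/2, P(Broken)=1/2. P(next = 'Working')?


P(next=Working) = Σᵢ P(now=i)×P(i→Working)
= 1/2×3/4 + 1/2×3/7
= 3/8 + 3/14 = 33/56

P = 33/56 ≈ 0.5893


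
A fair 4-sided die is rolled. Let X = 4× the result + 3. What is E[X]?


E[die] = (1+4)/2 = 5/2
E[X] = 4×5/2 + 3 = 13

E[X] = 13


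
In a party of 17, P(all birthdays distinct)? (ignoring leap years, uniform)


P(all different) = Π(365-i)/365 for i=0..16
= (365/365)×(364/365)×...×(349/365)
= 0.684992

P ≈ 0.6850 ≈ 68.50%


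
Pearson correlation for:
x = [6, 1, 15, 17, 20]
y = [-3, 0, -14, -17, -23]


n=5, Σx=59, Σy=-57, Σxy=-977, Σx²=951, Σy²=1023
r = (5×(-977) - 59×(-57))/√((5×951 - 59²)(5×1023 - (-57)²))
= -1522/√(1274×1866) = -1522/√2377284 ≈ -1522/1541.8444 ≈ -0.9871

r ≈ -0.9871


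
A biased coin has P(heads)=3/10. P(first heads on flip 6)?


Geometric: P(X=6) = (1-p)^(k-1)×p = (7/10)^5×3/10 = 50421/1000000

P(X=6) = 50421/1000000 ≈ 5.04%


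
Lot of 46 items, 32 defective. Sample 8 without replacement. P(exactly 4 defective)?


Hypergeometric: C(32,4)×C(14,4)/C(46,8)
= 35960×1001/260932815 = 50344/364941

P(X=4) = 50344/364941 ≈ 13.80%


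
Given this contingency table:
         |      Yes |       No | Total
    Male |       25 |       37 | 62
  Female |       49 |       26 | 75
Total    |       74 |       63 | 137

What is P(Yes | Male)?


P(Yes | Male) = 25/(25+37) = 25/62

P(Yes|Male) = 25/62 ≈ 40.32%


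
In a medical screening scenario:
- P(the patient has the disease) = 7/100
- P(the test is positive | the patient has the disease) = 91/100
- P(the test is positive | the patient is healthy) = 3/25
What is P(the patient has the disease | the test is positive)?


Using Bayes' theorem:
P(A|B) = P(B|A)·P(A) / P(B)

P(the test is positive) = 91/100 × 7/100 + 3/25 × 93/100
= 637/10000 + 279/2500 = 1753/10000

P(the patient has the disease|the test is positive) = (637/10000) / (1753/10000) = 637/1753

P(the patient has the disease|the test is positive) = 637/1753 ≈ 36.34%


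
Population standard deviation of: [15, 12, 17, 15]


Mean = 59/4
  (15-59/4)²=1/16
  (12-59/4)²=121/16
  (17-59/4)²=81/16
  (15-59/4)²=1/16
Σ(x-μ)² = 51/4
σ² = (51/4)/4 = 51/16

σ = √(51/16) ≈ 1.7854


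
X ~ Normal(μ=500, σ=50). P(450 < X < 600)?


z₁=(450-500)/50=-1.0, z₂=(600-500)/50=2.0
P = Φ(2.0) - Φ(-1.0) = 0.977250 - 0.158655 = 0.818595 ≈ 0.8186

P(450 < X < 600) ≈ 0.8186


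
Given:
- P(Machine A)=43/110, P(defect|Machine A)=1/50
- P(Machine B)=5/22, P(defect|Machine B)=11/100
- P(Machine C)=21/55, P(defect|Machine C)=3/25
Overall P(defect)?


P(B) = Σ P(B|Aᵢ)×P(Aᵢ)
  1/50×43/110 = 43/5500
  11/100×5/22 = 1/40
  3/25×21/55 = 63/1375
Sum = 173/2200

P(defect) = 173/2200 ≈ 7.86%


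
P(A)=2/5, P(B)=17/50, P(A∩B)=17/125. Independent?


P(A)×P(B) = 17/125
P(A∩B) = 17/125
Equal ✓ → Independent

Yes, independent


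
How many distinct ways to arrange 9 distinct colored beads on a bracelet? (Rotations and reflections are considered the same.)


Free circular arrangements: rotations and reflections both identified.
(n-1)!/2 = 8!/2 = 40320/2 = 20160

20160


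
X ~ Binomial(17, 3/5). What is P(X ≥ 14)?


P(X ≥ 14) = Σ P(X=i) for i=14..17
P(X=14) = 5203870272/152587890625
P(X=15) = 7805805408/762939453125
P(X=16) = 1463588514/762939453125
P(X=17) = 129140163/762939453125
Sum = 7083577089/152587890625

P(X ≥ 14) = 7083577089/152587890625 ≈ 4.64%


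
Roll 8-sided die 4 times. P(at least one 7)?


P(no 7)^4 = (7/8)^4 = 2401/4096
P(≥1) = 1 - 2401/4096 = 1695/4096

P = 1695/4096 ≈ 41.38%


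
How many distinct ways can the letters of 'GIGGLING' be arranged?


Letters: 8, freq: {'G': 4, 'I': 2, 'L': 1, 'N': 1}
8!/(4!×2!×1!×1!) = 40320/48 = 840

840


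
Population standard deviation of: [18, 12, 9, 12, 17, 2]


Mean = 70/6 = 35/3
  (18-35/3)²=361/9
  (12-35/3)²=1/9
  (9-35/3)²=64/9
  (12-35/3)²=1/9
  (17-35/3)²=256/9
  (2-35/3)²=841/9
Σ(x-μ)² = 508/3
σ² = (508/3)/6 = 254/9

σ = √(254/9) ≈ 5.3125


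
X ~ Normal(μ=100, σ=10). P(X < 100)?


z = (100-100)/10 = 0.0
P(Z < 0.0) = 0.5000

P(X < 100) ≈ 0.5000


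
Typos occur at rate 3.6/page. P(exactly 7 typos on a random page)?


Poisson(λ=3.6): P(X=7) = e^(-λ)×λ^k/k!
= e^(-3.6) × 3.6^7 / 7!
≈ 0.02732372245 × 7836.4164096 / 5040 ≈ 0.042484

P(X=7) ≈ 0.042484 ≈ 4.25%


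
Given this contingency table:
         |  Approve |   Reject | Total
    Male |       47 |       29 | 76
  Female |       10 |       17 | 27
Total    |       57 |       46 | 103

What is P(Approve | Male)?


P(Approve | Male) = 47/(47+29) = 47/76

P(Approve|Male) = 47/76 ≈ 61.84%


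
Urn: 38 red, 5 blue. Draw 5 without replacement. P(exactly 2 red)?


Hypergeometric: C(38,2)×C(5,3)/C(43,5)
= 703×10/962598 = 3515/481299

P(X=2) = 3515/481299 ≈ 0.73%


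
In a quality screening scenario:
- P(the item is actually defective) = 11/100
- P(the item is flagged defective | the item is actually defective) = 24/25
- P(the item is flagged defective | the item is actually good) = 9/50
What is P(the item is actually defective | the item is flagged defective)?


Using Bayes' theorem:
P(A|B) = P(B|A)·P(A) / P(B)

P(the item is flagged defective) = 24/25 × 11/100 + 9/50 × 89/100
= 66/625 + 801/5000 = 1329/5000

P(the item is actually defective|the item is flagged defective) = (66/625) / (1329/5000) = 176/443

P(the item is actually defective|the item is flagged defective) = 176/443 ≈ 39.73%


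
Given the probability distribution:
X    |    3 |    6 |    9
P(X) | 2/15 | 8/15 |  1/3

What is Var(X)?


E[X] = 33/5
E[X²] = 237/5
Var(X) = E[X²] - (E[X])² = 237/5 - 1089/25 = 96/25

Var(X) = 96/25 ≈ 3.8400


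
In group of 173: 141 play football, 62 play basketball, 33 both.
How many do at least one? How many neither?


|A∪B| = 141+62-33 = 170
Neither = 173-170 = 3

At least one: 170; Neither: 3


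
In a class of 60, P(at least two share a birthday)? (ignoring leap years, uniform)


P(all different) = Π(365-i)/365 for i=0..59
= 0.005877
P(match) = 1 - 0.005877 = 0.994123

P ≈ 0.9941 ≈ 99.41%


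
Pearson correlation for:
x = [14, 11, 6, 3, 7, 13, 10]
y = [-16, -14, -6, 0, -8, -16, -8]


n=7, Σx=64, Σy=-68, Σxy=-758, Σx²=680, Σy²=872
r = (7×(-758) - 64×(-68))/√((7×680 - 64²)(7×872 - (-68)²))
= -954/√(664×1480) = -954/√982720 ≈ -954/991.3223 ≈ -0.9624

r ≈ -0.9624


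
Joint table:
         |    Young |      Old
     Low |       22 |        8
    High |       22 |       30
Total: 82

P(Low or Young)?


P(Low∨Young) = P(Low) + P(Young) - P(Low∧Young)
= (30 + 44 - 22)/82 = 52/82 = 26/41

P = 26/41 ≈ 63.41%


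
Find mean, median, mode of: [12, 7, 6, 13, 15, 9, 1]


Sorted: [1, 6, 7, 9, 12, 13, 15]
Mean = 63/7 = 9
Median = 9
Freq: {12: 1, 7: 1, 6: 1, 13: 1, 15: 1, 9: 1, 1: 1}
Mode: No mode

Mean=9, Median=9, Mode=No mode


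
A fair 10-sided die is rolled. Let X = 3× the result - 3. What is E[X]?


E[die] = (1+10)/2 = 11/2
E[X] = 3×11/2 - 3 = 27/2

E[X] = 27/2


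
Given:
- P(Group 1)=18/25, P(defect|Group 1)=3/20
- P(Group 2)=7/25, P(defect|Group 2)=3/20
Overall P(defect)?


P(B) = Σ P(B|Aᵢ)×P(Aᵢ)
  3/20×18/25 = 27/250
  3/20×7/25 = 21/500
Sum = 3/20

P(defect) = 3/20 ≈ 15.00%


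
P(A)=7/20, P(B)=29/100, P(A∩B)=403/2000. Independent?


P(A)×P(B) = 203/2000
P(A∩B) = 403/2000
Not equal → NOT independent

No, not independent


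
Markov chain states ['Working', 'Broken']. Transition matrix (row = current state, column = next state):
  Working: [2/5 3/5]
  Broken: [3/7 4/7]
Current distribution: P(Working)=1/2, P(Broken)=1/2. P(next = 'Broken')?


P(next=Broken) = Σᵢ P(now=i)×P(i→Broken)
= 1/2×3/5 + 1/2×4/7
= 3/10 + 2/7 = 41/70

P = 41/70 ≈ 0.5857


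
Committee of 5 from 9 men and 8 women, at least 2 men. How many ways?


Count by #men:
  2M,3W: C(9,2)×C(8,3)=2016
  3M,2W: C(9,3)×C(8,2)=2352
  4M,1W: C(9,4)×C(8,1)=1008
  5M,0W: C(9,5)×C(8,0)=126
Total = 5502

5502


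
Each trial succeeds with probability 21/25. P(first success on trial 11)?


Geometric: P(X=11) = (1-p)^(k-1)×p = (4/25)^10×21/25 = 22020096/2384185791015625

P(X=11) = 22020096/2384185791015625 ≈ 0.00%


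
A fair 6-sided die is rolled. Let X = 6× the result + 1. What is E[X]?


E[die] = (1+6)/2 = 7/2
E[X] = 6×7/2 + 1 = 22

E[X] = 22


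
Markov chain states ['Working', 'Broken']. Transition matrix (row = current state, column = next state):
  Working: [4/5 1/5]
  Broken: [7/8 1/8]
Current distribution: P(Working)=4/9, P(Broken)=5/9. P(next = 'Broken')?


P(next=Broken) = Σᵢ P(now=i)×P(i→Broken)
= 4/9×1/5 + 5/9×1/8
= 4/45 + 5/72 = 19/120

P = 19/120 ≈ 0.1583


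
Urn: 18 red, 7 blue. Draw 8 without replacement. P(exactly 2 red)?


Hypergeometric: C(18,2)×C(7,6)/C(25,8)
= 153×7/1081575 = 119/120175

P(X=2) = 119/120175 ≈ 0.10%


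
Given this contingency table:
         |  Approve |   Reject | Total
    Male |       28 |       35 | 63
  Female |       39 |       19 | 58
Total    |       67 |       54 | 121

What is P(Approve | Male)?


P(Approve | Male) = 28/(28+35) = 28/63 = 4/9

P(Approve|Male) = 4/9 ≈ 44.44%
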